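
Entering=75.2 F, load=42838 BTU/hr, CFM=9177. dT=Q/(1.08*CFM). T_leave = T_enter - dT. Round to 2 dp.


dT = 42838/(1.08*9177) = 4.3222
T_leave = 75.2 - 4.3222 = 70.88 F

70.88 F


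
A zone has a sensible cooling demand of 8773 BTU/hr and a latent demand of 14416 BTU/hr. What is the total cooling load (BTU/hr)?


Qt = 8773 + 14416 = 23189 BTU/hr

23189 BTU/hr


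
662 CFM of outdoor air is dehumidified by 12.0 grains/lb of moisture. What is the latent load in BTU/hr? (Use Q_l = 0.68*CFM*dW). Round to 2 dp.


Q = 0.68 * 662 * 12.0 = 5401.92 BTU/hr

5401.92 BTU/hr


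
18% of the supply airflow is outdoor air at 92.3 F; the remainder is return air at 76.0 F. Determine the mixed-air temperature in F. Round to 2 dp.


T_mix = 0.18*92.3 + 0.82*76.0 = 78.93 F

78.93 F


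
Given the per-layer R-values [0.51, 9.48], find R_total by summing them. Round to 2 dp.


R_total = 0.51 + 9.48 = 9.99

9.99


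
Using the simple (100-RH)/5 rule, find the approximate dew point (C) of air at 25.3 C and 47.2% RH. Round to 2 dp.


Td = 25.3 - (100-47.2)/5 = 14.74 C

14.74 C


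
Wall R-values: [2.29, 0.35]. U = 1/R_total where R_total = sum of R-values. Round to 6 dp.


R_total = 2.29 + 0.35 = 2.64
U = 1/2.64 = 0.378788

0.378788


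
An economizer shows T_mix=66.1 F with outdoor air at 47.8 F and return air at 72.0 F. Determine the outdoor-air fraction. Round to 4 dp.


frac = (66.1 - 72.0) / (47.8 - 72.0) = 0.2438

0.2438


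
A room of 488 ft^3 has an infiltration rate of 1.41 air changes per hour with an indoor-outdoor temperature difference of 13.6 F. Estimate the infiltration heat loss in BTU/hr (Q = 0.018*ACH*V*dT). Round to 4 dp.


Q = 0.018 * 1.41 * 488 * 13.6 = 168.4420 BTU/hr

168.4420 BTU/hr


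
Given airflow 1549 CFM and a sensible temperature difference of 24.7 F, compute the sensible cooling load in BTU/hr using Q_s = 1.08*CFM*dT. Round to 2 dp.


Q = 1.08 * 1549 * 24.7 = 41321.12 BTU/hr

41321.12 BTU/hr


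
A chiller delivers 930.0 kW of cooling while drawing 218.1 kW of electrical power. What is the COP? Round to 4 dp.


COP = 930.0 / 218.1 = 4.2641

4.2641


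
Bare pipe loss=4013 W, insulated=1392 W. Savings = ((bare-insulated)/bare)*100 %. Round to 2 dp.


Savings = ((4013-1392)/4013)*100 = 65.31 %

65.31 %


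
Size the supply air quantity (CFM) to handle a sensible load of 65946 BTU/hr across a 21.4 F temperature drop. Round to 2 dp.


CFM = 65946 / (1.08 * 21.4) = 2853.32

2853.32 CFM


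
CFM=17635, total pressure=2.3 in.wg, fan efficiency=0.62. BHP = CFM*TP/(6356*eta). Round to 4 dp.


BHP = 17635 * 2.3 / (6356 * 0.62) = 10.2927 hp

10.2927 hp


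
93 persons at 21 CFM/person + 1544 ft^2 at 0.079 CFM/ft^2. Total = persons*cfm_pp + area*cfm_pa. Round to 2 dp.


Total = 93*21 + 1544*0.079 = 2074.98 CFM

2074.98 CFM


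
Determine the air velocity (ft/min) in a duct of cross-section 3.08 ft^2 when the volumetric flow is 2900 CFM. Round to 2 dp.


V = 2900 / 3.08 = 941.56 ft/min

941.56 ft/min


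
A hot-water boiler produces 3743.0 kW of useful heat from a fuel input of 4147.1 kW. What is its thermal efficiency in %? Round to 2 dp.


eta = (3743.0/4147.1)*100 = 90.26 %

90.26 %


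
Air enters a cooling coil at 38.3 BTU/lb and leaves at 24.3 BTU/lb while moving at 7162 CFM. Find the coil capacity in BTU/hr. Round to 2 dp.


Q = 4.5 * 7162 * (38.3 - 24.3) = 451206.00 BTU/hr

451206.00 BTU/hr


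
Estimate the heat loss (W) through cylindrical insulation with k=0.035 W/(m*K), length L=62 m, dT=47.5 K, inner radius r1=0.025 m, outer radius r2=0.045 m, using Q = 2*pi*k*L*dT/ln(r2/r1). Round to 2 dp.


Q = 2*pi*0.035*62*47.5/ln(0.045/0.025) = 1101.83 W

1101.83 W


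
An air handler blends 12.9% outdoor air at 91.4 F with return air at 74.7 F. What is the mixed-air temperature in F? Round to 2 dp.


T_mix = 74.7 + (12.9/100)*(91.4-74.7) = 76.85 F

76.85 F


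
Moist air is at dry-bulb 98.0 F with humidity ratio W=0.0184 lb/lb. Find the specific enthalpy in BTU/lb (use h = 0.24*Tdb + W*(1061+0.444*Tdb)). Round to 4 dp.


h = 0.24*98.0 + 0.0184*(1061+0.444*98.0) = 43.8430 BTU/lb

43.8430 BTU/lb


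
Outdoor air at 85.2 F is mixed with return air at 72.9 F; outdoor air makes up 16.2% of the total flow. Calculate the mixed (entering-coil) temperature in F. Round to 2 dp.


T_mix = 72.9 + (16.2/100)*(85.2-72.9) = 74.89 F

74.89 F


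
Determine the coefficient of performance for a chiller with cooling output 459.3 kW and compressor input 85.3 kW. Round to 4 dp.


COP = 459.3 / 85.3 = 5.3845

5.3845


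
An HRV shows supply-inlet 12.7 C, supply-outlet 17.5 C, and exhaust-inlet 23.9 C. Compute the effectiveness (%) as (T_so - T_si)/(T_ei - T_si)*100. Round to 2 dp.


eff = (17.5-12.7)/(23.9-12.7)*100 = 42.86 %

42.86 %


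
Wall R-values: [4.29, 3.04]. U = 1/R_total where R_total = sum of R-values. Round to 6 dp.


R_total = 4.29 + 3.04 = 7.33
U = 1/7.33 = 0.136426

0.136426


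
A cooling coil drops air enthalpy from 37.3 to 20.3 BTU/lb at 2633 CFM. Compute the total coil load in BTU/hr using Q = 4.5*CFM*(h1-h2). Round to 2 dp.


Q = 4.5 * 2633 * (37.3 - 20.3) = 201424.50 BTU/hr

201424.50 BTU/hr


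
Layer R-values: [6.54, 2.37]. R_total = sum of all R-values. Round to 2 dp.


R_total = 6.54 + 2.37 = 8.91

8.91


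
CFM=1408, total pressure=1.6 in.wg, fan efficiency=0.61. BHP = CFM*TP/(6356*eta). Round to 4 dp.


BHP = 1408 * 1.6 / (6356 * 0.61) = 0.5810 hp

0.5810 hp


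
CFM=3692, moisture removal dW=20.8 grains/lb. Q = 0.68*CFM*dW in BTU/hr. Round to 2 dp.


Q = 0.68 * 3692 * 20.8 = 52219.65 BTU/hr

52219.65 BTU/hr


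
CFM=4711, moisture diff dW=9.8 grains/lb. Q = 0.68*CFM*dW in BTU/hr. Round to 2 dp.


Q = 0.68 * 4711 * 9.8 = 31394.10 BTU/hr

31394.10 BTU/hr


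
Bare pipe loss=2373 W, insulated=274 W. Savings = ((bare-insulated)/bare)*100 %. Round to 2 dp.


Savings = ((2373-274)/2373)*100 = 88.45 %

88.45 %


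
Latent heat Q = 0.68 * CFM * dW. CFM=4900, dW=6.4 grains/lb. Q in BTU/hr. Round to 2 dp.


Q = 0.68 * 4900 * 6.4 = 21324.80 BTU/hr

21324.80 BTU/hr


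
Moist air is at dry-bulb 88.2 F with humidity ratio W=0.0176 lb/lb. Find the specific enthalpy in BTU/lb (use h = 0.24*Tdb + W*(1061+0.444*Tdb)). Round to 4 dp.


h = 0.24*88.2 + 0.0176*(1061+0.444*88.2) = 40.5308 BTU/lb

40.5308 BTU/lb


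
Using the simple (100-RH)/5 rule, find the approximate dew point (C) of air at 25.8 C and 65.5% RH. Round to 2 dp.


Td = 25.8 - (100-65.5)/5 = 18.90 C

18.90 C


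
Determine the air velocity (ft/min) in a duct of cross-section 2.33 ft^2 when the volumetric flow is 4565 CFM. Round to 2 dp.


V = 4565 / 2.33 = 1959.23 ft/min

1959.23 ft/min


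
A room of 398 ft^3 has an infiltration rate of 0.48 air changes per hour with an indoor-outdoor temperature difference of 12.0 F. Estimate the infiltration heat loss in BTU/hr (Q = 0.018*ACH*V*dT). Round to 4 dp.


Q = 0.018 * 0.48 * 398 * 12.0 = 41.2646 BTU/hr

41.2646 BTU/hr


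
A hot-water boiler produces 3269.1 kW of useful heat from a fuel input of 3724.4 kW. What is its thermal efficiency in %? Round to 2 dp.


eta = (3269.1/3724.4)*100 = 87.78 %

87.78 %


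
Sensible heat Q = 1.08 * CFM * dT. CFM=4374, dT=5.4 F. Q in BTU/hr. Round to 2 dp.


Q = 1.08 * 4374 * 5.4 = 25509.17 BTU/hr

25509.17 BTU/hr


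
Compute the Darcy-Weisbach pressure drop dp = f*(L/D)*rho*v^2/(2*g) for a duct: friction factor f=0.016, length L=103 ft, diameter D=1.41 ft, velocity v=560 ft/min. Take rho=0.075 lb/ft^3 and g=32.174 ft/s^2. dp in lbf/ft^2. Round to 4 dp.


v_fps = 560/60 = 9.3333 ft/s
dp = 0.016*(103/1.41)*0.075*9.3333^2/(2*32.174) = 0.1187 lbf/ft^2

0.1187 lbf/ft^2


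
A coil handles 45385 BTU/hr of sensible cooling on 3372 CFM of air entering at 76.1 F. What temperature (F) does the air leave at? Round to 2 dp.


dT = 45385/(1.08*3372) = 12.4624
T_leave = 76.1 - 12.4624 = 63.64 F

63.64 F


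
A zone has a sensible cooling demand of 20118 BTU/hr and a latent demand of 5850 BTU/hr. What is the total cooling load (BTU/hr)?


Qt = 20118 + 5850 = 25968 BTU/hr

25968 BTU/hr


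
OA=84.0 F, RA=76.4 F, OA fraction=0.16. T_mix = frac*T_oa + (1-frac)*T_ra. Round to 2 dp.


T_mix = 0.16*84.0 + 0.84*76.4 = 77.62 F

77.62 F


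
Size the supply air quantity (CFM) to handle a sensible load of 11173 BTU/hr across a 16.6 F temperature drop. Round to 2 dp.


CFM = 11173 / (1.08 * 16.6) = 623.22

623.22 CFM


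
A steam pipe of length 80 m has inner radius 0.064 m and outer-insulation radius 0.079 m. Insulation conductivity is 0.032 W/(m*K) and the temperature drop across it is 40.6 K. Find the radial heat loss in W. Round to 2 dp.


Q = 2*pi*0.032*80*40.6/ln(0.079/0.064) = 3101.42 W

3101.42 W


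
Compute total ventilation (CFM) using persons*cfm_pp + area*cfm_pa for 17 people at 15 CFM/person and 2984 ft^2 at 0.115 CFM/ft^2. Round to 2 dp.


Total = 17*15 + 2984*0.115 = 598.16 CFM

598.16 CFM


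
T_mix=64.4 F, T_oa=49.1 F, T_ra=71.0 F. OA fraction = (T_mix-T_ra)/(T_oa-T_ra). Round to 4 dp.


frac = (64.4 - 71.0) / (49.1 - 71.0) = 0.3014

0.3014


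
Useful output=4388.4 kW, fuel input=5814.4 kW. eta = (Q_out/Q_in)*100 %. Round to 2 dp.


eta = (4388.4/5814.4)*100 = 75.47 %

75.47 %


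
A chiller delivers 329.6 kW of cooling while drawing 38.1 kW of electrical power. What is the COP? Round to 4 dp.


COP = 329.6 / 38.1 = 8.6509

8.6509


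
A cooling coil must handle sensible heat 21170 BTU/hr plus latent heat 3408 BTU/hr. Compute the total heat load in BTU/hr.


Qt = 21170 + 3408 = 24578 BTU/hr

24578 BTU/hr


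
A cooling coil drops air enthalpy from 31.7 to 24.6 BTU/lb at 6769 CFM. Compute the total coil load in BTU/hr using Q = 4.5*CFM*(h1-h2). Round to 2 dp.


Q = 4.5 * 6769 * (31.7 - 24.6) = 216269.55 BTU/hr

216269.55 BTU/hr


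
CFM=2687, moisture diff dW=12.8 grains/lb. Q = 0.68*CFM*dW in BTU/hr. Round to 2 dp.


Q = 0.68 * 2687 * 12.8 = 23387.65 BTU/hr

23387.65 BTU/hr


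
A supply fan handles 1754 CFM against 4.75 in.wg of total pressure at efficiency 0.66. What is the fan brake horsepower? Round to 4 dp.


BHP = 1754 * 4.75 / (6356 * 0.66) = 1.9861 hp

1.9861 hp


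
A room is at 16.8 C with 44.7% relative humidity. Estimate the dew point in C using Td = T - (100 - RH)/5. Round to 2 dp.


Td = 16.8 - (100-44.7)/5 = 5.74 C

5.74 C


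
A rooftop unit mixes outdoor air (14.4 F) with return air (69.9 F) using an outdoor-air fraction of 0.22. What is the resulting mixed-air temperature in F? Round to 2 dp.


T_mix = 0.22*14.4 + 0.78*69.9 = 57.69 F

57.69 F


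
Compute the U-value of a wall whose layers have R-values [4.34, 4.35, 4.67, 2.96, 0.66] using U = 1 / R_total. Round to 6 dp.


R_total = 4.34 + 4.35 + 4.67 + 2.96 + 0.66 = 16.98
U = 1/16.98 = 0.058893

0.058893


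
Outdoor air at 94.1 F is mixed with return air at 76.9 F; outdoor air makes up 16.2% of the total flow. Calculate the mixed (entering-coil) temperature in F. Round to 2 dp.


T_mix = 76.9 + (16.2/100)*(94.1-76.9) = 79.69 F

79.69 F


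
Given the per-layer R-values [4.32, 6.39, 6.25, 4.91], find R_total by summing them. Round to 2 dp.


R_total = 4.32 + 6.39 + 6.25 + 4.91 = 21.87

21.87


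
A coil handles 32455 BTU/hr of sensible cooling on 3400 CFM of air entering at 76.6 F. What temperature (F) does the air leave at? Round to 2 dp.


dT = 32455/(1.08*3400) = 8.8385
T_leave = 76.6 - 8.8385 = 67.76 F

67.76 F


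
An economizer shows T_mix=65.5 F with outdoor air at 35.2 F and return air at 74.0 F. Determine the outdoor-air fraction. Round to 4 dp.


frac = (65.5 - 74.0) / (35.2 - 74.0) = 0.2191

0.2191


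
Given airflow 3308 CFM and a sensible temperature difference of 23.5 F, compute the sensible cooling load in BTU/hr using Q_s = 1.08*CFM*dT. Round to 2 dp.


Q = 1.08 * 3308 * 23.5 = 83957.04 BTU/hr

83957.04 BTU/hr


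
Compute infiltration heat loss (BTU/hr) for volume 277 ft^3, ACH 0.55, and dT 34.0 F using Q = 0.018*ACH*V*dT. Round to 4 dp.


Q = 0.018 * 0.55 * 277 * 34.0 = 93.2382 BTU/hr

93.2382 BTU/hr


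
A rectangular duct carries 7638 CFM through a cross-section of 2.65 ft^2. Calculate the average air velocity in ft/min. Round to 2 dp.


V = 7638 / 2.65 = 2882.26 ft/min

2882.26 ft/min


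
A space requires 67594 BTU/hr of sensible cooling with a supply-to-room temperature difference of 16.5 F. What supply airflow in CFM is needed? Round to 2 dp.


CFM = 67594 / (1.08 * 16.5) = 3793.15

3793.15 CFM


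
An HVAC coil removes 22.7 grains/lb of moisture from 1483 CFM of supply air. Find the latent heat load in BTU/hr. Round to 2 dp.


Q = 0.68 * 1483 * 22.7 = 22891.59 BTU/hr

22891.59 BTU/hr


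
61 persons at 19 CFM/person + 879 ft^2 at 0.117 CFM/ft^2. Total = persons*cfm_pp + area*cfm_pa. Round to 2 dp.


Total = 61*19 + 879*0.117 = 1261.84 CFM

1261.84 CFM


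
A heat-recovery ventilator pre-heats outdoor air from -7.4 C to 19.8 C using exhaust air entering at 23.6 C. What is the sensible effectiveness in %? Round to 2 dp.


eff = (19.8-(-7.4))/(23.6-(-7.4))*100 = 87.74 %

87.74 %


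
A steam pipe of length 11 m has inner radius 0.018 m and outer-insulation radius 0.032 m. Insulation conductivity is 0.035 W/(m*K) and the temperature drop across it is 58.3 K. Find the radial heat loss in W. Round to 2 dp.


Q = 2*pi*0.035*11*58.3/ln(0.032/0.018) = 245.11 W

245.11 W


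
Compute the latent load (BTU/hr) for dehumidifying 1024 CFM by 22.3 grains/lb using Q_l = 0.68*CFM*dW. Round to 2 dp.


Q = 0.68 * 1024 * 22.3 = 15527.94 BTU/hr

15527.94 BTU/hr


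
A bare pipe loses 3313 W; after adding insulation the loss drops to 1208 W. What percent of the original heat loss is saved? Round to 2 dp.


Savings = ((3313-1208)/3313)*100 = 63.54 %

63.54 %


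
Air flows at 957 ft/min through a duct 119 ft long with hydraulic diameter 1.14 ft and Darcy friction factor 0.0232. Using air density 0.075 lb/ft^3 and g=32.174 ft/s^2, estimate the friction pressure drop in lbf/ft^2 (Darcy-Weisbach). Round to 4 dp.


v_fps = 957/60 = 15.95 ft/s
dp = 0.0232*(119/1.14)*0.075*15.95^2/(2*32.174) = 0.7181 lbf/ft^2

0.7181 lbf/ft^2


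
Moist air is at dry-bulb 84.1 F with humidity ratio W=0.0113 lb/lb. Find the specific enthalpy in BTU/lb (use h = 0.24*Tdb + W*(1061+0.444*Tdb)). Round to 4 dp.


h = 0.24*84.1 + 0.0113*(1061+0.444*84.1) = 32.5952 BTU/lb

32.5952 BTU/lb


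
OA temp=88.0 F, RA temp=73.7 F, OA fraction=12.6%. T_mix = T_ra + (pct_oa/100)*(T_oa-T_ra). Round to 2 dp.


T_mix = 73.7 + (12.6/100)*(88.0-73.7) = 75.50 F

75.50 F


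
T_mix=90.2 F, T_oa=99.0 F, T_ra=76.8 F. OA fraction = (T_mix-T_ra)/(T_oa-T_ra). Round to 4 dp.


frac = (90.2 - 76.8) / (99.0 - 76.8) = 0.6036

0.6036


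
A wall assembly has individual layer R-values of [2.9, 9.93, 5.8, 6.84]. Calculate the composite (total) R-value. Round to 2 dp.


R_total = 2.9 + 9.93 + 5.8 + 6.84 = 25.47

25.47


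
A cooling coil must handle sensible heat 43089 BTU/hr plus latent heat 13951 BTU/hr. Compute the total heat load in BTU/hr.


Qt = 43089 + 13951 = 57040 BTU/hr

57040 BTU/hr


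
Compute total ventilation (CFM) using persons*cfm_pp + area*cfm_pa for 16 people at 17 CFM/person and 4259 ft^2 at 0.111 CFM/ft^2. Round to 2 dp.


Total = 16*17 + 4259*0.111 = 744.75 CFM

744.75 CFM


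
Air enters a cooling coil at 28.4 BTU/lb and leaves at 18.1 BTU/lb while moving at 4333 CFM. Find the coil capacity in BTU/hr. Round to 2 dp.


Q = 4.5 * 4333 * (28.4 - 18.1) = 200834.55 BTU/hr

200834.55 BTU/hr


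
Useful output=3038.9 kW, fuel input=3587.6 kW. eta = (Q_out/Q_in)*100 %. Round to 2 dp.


eta = (3038.9/3587.6)*100 = 84.71 %

84.71 %


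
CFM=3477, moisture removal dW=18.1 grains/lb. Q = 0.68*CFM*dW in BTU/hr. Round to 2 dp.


Q = 0.68 * 3477 * 18.1 = 42794.92 BTU/hr

42794.92 BTU/hr


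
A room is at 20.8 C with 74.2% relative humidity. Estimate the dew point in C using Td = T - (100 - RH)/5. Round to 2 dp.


Td = 20.8 - (100-74.2)/5 = 15.64 C

15.64 C


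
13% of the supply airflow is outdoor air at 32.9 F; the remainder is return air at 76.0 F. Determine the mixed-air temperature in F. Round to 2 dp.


T_mix = 0.13*32.9 + 0.87*76.0 = 70.40 F

70.40 F


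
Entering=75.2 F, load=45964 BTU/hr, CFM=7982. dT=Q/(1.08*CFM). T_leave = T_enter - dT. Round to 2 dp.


dT = 45964/(1.08*7982) = 5.3319
T_leave = 75.2 - 5.3319 = 69.87 F

69.87 F


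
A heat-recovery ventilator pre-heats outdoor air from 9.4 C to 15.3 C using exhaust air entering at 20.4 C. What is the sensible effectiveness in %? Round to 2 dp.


eff = (15.3-9.4)/(20.4-9.4)*100 = 53.64 %

53.64 %


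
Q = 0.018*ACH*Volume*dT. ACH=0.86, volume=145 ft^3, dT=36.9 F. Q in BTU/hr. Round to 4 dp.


Q = 0.018 * 0.86 * 145 * 36.9 = 82.8257 BTU/hr

82.8257 BTU/hr


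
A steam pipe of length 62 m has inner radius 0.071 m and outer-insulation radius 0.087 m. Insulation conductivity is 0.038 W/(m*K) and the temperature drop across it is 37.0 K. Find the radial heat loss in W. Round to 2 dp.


Q = 2*pi*0.038*62*37.0/ln(0.087/0.071) = 2695.09 W

2695.09 W


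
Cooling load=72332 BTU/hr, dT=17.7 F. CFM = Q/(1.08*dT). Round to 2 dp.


CFM = 72332 / (1.08 * 17.7) = 3783.85

3783.85 CFM


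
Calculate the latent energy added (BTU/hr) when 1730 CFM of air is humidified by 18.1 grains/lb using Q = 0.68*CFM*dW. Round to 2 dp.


Q = 0.68 * 1730 * 18.1 = 21292.84 BTU/hr

21292.84 BTU/hr


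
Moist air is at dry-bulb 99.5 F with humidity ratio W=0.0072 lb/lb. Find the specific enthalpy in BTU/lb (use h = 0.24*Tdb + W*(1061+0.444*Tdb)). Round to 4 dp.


h = 0.24*99.5 + 0.0072*(1061+0.444*99.5) = 31.8373 BTU/lb

31.8373 BTU/lb


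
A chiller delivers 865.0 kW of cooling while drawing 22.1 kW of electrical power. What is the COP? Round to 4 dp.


COP = 865.0 / 22.1 = 39.1403

39.1403


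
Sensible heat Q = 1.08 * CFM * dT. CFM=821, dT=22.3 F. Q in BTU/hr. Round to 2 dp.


Q = 1.08 * 821 * 22.3 = 19772.96 BTU/hr

19772.96 BTU/hr


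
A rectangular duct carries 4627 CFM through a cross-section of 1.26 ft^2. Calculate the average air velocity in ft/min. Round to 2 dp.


V = 4627 / 1.26 = 3672.22 ft/min

3672.22 ft/min


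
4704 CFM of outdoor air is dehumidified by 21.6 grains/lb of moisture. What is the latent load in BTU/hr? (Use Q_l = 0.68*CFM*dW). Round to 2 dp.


Q = 0.68 * 4704 * 21.6 = 69092.35 BTU/hr

69092.35 BTU/hr


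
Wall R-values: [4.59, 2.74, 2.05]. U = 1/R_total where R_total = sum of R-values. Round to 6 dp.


R_total = 4.59 + 2.74 + 2.05 = 9.38
U = 1/9.38 = 0.106610

0.106610


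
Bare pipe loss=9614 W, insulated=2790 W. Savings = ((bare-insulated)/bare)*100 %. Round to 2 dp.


Savings = ((9614-2790)/9614)*100 = 70.98 %

70.98 %


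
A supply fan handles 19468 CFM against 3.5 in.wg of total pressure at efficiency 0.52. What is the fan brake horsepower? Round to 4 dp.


BHP = 19468 * 3.5 / (6356 * 0.52) = 20.6159 hp

20.6159 hp


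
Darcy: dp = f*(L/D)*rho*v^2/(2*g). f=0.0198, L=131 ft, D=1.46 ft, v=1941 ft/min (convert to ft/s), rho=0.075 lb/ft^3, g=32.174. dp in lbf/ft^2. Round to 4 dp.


v_fps = 1941/60 = 32.35 ft/s
dp = 0.0198*(131/1.46)*0.075*32.35^2/(2*32.174) = 2.1670 lbf/ft^2

2.1670 lbf/ft^2


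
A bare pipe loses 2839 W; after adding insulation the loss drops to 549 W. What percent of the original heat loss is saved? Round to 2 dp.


Savings = ((2839-549)/2839)*100 = 80.66 %

80.66 %


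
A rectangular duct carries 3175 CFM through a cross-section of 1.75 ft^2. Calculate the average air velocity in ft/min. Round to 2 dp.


V = 3175 / 1.75 = 1814.29 ft/min

1814.29 ft/min


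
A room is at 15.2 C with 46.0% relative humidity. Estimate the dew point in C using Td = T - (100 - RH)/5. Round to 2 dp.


Td = 15.2 - (100-46.0)/5 = 4.40 C

4.40 C


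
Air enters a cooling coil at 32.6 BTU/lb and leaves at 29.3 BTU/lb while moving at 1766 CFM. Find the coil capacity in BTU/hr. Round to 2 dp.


Q = 4.5 * 1766 * (32.6 - 29.3) = 26225.10 BTU/hr

26225.10 BTU/hr


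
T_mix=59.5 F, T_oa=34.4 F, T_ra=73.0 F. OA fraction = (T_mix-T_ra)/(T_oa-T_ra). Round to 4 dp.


frac = (59.5 - 73.0) / (34.4 - 73.0) = 0.3497

0.3497


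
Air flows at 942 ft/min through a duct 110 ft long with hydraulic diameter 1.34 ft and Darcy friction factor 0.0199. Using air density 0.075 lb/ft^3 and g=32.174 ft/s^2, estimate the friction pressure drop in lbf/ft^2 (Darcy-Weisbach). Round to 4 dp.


v_fps = 942/60 = 15.7 ft/s
dp = 0.0199*(110/1.34)*0.075*15.7^2/(2*32.174) = 0.4693 lbf/ft^2

0.4693 lbf/ft^2


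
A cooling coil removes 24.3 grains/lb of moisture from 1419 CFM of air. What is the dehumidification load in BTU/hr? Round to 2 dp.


Q = 0.68 * 1419 * 24.3 = 23447.56 BTU/hr

23447.56 BTU/hr


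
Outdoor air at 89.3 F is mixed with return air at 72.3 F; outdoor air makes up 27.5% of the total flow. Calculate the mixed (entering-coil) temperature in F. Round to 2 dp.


T_mix = 72.3 + (27.5/100)*(89.3-72.3) = 76.98 F

76.98 F


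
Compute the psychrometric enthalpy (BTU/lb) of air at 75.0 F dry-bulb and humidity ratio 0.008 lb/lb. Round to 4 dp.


h = 0.24*75.0 + 0.008*(1061+0.444*75.0) = 26.7544 BTU/lb

26.7544 BTU/lb


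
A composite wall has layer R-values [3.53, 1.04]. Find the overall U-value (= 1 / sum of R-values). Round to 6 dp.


R_total = 3.53 + 1.04 = 4.57
U = 1/4.57 = 0.218818

0.218818


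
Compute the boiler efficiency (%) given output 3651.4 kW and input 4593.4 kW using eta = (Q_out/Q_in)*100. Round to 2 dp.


eta = (3651.4/4593.4)*100 = 79.49 %

79.49 %


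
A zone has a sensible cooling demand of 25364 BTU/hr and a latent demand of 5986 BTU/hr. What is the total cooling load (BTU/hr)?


Qt = 25364 + 5986 = 31350 BTU/hr

31350 BTU/hr


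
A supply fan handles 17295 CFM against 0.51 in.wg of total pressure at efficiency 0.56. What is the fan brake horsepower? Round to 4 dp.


BHP = 17295 * 0.51 / (6356 * 0.56) = 2.4781 hp

2.4781 hp


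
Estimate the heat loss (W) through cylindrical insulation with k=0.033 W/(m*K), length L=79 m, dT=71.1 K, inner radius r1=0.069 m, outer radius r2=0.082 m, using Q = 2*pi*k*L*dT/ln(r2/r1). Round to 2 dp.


Q = 2*pi*0.033*79*71.1/ln(0.082/0.069) = 6747.11 W

6747.11 W


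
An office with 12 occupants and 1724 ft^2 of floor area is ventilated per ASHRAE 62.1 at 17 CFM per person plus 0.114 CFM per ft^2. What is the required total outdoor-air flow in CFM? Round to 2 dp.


Total = 12*17 + 1724*0.114 = 400.54 CFM

400.54 CFM


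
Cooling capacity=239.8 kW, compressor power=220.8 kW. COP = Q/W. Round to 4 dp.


COP = 239.8 / 220.8 = 1.0861

1.0861


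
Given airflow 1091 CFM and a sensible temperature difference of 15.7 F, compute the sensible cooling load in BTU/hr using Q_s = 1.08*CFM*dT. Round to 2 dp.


Q = 1.08 * 1091 * 15.7 = 18499.00 BTU/hr

18499.00 BTU/hr


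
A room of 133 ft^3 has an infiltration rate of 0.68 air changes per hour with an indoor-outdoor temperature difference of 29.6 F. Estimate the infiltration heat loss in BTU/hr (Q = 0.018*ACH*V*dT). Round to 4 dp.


Q = 0.018 * 0.68 * 133 * 29.6 = 48.1864 BTU/hr

48.1864 BTU/hr


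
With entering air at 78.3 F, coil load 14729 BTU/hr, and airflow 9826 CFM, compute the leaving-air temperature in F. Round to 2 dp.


dT = 14729/(1.08*9826) = 1.3879
T_leave = 78.3 - 1.3879 = 76.91 F

76.91 F


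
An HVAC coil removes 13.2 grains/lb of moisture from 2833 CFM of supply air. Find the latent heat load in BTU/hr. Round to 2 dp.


Q = 0.68 * 2833 * 13.2 = 25429.01 BTU/hr

25429.01 BTU/hr


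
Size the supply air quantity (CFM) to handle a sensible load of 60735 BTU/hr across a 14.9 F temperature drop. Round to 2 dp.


CFM = 60735 / (1.08 * 14.9) = 3774.24

3774.24 CFM


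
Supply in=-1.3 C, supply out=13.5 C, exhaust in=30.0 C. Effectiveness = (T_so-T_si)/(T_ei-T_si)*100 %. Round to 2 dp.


eff = (13.5-(-1.3))/(30.0-(-1.3))*100 = 47.28 %

47.28 %


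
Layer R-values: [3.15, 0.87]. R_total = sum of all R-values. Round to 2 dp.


R_total = 3.15 + 0.87 = 4.02

4.02


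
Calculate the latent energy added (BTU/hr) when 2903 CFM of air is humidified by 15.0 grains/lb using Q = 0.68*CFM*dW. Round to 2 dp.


Q = 0.68 * 2903 * 15.0 = 29610.60 BTU/hr

29610.60 BTU/hr


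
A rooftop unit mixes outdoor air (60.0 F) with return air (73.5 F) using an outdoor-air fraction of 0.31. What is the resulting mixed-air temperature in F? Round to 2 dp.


T_mix = 0.31*60.0 + 0.69*73.5 = 69.32 F

69.32 F


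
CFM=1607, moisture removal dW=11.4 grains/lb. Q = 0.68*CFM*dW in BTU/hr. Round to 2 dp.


Q = 0.68 * 1607 * 11.4 = 12457.46 BTU/hr

12457.46 BTU/hr


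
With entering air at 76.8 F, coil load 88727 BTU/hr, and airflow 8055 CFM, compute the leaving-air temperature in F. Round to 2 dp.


dT = 88727/(1.08*8055) = 10.1992
T_leave = 76.8 - 10.1992 = 66.60 F

66.60 F


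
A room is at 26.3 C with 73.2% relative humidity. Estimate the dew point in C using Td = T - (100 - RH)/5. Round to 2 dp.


Td = 26.3 - (100-73.2)/5 = 20.94 C

20.94 C


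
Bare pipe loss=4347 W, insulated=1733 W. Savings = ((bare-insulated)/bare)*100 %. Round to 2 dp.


Savings = ((4347-1733)/4347)*100 = 60.13 %

60.13 %


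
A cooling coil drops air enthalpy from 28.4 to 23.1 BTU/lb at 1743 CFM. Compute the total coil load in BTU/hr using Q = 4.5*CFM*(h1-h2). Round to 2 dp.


Q = 4.5 * 1743 * (28.4 - 23.1) = 41570.55 BTU/hr

41570.55 BTU/hr


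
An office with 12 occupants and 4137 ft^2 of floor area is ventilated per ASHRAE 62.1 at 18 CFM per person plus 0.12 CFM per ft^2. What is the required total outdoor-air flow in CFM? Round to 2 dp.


Total = 12*18 + 4137*0.12 = 712.44 CFM

712.44 CFM


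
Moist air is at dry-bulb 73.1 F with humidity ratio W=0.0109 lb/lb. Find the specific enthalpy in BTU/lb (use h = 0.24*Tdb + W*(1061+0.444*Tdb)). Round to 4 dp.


h = 0.24*73.1 + 0.0109*(1061+0.444*73.1) = 29.4627 BTU/lb

29.4627 BTU/lb


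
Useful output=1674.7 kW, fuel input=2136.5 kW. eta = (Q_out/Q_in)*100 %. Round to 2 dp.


eta = (1674.7/2136.5)*100 = 78.39 %

78.39 %


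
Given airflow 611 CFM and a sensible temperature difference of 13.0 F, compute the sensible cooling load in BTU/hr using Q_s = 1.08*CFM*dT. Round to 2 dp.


Q = 1.08 * 611 * 13.0 = 8578.44 BTU/hr

8578.44 BTU/hr


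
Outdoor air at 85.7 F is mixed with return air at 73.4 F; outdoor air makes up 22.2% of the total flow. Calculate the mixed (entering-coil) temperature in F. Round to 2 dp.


T_mix = 73.4 + (22.2/100)*(85.7-73.4) = 76.13 F

76.13 F


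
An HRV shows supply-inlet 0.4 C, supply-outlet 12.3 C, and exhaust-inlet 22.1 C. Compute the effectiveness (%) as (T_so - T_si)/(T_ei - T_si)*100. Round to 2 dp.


eff = (12.3-0.4)/(22.1-0.4)*100 = 54.84 %

54.84 %


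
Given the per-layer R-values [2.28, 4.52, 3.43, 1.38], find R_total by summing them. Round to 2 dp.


R_total = 2.28 + 4.52 + 3.43 + 1.38 = 11.61

11.61


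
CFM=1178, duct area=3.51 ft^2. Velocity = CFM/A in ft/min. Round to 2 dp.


V = 1178 / 3.51 = 335.61 ft/min

335.61 ft/min


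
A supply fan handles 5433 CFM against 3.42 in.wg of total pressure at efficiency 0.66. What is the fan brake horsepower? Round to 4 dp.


BHP = 5433 * 3.42 / (6356 * 0.66) = 4.4293 hp

4.4293 hp


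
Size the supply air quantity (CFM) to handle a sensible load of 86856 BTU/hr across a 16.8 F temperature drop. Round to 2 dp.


CFM = 86856 / (1.08 * 16.8) = 4787.04

4787.04 CFM


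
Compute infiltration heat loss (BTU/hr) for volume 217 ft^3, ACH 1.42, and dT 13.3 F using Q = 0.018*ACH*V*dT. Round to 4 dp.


Q = 0.018 * 1.42 * 217 * 13.3 = 73.7687 BTU/hr

73.7687 BTU/hr


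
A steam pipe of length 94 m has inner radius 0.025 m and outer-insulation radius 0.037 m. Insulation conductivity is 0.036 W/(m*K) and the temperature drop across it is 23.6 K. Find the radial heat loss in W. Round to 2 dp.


Q = 2*pi*0.036*94*23.6/ln(0.037/0.025) = 1279.94 W

1279.94 W


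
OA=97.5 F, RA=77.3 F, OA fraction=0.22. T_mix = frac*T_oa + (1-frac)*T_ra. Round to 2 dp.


T_mix = 0.22*97.5 + 0.78*77.3 = 81.74 F

81.74 F


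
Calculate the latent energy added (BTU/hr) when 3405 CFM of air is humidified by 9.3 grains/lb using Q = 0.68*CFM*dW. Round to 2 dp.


Q = 0.68 * 3405 * 9.3 = 21533.22 BTU/hr

21533.22 BTU/hr


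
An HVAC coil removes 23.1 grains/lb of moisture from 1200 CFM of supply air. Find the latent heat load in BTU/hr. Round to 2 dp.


Q = 0.68 * 1200 * 23.1 = 18849.60 BTU/hr

18849.60 BTU/hr


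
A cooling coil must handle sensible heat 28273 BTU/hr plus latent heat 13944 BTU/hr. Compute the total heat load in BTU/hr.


Qt = 28273 + 13944 = 42217 BTU/hr

42217 BTU/hr


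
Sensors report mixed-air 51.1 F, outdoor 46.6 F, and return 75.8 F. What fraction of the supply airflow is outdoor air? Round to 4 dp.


frac = (51.1 - 75.8) / (46.6 - 75.8) = 0.8459

0.8459


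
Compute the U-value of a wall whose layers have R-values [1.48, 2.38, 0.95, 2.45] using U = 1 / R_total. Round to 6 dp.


R_total = 1.48 + 2.38 + 0.95 + 2.45 = 7.26
U = 1/7.26 = 0.137741

0.137741


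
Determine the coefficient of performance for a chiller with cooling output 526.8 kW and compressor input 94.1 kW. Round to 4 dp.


COP = 526.8 / 94.1 = 5.5983

5.5983


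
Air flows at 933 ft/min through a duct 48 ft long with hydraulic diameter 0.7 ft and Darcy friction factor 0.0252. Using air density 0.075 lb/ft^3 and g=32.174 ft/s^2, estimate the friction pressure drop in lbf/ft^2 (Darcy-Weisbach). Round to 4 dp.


v_fps = 933/60 = 15.55 ft/s
dp = 0.0252*(48/0.7)*0.075*15.55^2/(2*32.174) = 0.4870 lbf/ft^2

0.4870 lbf/ft^2


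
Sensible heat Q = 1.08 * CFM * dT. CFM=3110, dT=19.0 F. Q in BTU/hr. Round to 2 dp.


Q = 1.08 * 3110 * 19.0 = 63817.20 BTU/hr

63817.20 BTU/hr


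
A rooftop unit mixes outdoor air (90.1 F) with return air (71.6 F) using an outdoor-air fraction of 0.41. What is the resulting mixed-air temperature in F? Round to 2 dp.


T_mix = 0.41*90.1 + 0.59*71.6 = 79.19 F

79.19 F


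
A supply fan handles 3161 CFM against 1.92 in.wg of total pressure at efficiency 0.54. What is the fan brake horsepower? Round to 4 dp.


BHP = 3161 * 1.92 / (6356 * 0.54) = 1.7683 hp

1.7683 hp


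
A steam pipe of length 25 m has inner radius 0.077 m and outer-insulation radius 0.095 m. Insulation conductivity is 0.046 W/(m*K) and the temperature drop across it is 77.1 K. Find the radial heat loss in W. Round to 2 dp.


Q = 2*pi*0.046*25*77.1/ln(0.095/0.077) = 2651.95 W

2651.95 W


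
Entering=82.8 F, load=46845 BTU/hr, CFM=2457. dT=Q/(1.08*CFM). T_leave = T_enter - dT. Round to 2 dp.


dT = 46845/(1.08*2457) = 17.6536
T_leave = 82.8 - 17.6536 = 65.15 F

65.15 F


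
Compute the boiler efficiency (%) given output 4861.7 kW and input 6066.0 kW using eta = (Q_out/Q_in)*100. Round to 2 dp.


eta = (4861.7/6066.0)*100 = 80.15 %

80.15 %


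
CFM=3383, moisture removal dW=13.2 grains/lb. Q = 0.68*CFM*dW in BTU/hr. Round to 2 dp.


Q = 0.68 * 3383 * 13.2 = 30365.81 BTU/hr

30365.81 BTU/hr


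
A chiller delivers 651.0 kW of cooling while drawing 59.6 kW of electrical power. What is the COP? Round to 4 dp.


COP = 651.0 / 59.6 = 10.9228

10.9228


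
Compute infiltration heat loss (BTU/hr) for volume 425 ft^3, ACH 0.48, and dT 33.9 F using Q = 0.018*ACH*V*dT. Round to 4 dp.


Q = 0.018 * 0.48 * 425 * 33.9 = 124.4808 BTU/hr

124.4808 BTU/hr


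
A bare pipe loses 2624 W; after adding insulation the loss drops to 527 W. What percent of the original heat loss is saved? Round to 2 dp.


Savings = ((2624-527)/2624)*100 = 79.92 %

79.92 %


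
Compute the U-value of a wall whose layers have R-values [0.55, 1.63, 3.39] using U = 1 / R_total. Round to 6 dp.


R_total = 0.55 + 1.63 + 3.39 = 5.57
U = 1/5.57 = 0.179533

0.179533


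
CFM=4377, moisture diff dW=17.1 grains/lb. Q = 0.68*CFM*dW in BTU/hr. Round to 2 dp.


Q = 0.68 * 4377 * 17.1 = 50895.76 BTU/hr

50895.76 BTU/hr


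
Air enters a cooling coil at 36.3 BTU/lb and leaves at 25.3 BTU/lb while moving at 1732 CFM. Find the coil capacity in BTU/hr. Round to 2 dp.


Q = 4.5 * 1732 * (36.3 - 25.3) = 85734.00 BTU/hr

85734.00 BTU/hr


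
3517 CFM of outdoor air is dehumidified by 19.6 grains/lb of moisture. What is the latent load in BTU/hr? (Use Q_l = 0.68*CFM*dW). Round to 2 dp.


Q = 0.68 * 3517 * 19.6 = 46874.58 BTU/hr

46874.58 BTU/hr


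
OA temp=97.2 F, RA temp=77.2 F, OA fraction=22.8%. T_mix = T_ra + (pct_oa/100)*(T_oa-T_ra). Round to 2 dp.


T_mix = 77.2 + (22.8/100)*(97.2-77.2) = 81.76 F

81.76 F


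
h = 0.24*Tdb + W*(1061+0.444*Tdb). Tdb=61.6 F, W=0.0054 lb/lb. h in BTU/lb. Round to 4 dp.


h = 0.24*61.6 + 0.0054*(1061+0.444*61.6) = 20.6611 BTU/lb

20.6611 BTU/lb


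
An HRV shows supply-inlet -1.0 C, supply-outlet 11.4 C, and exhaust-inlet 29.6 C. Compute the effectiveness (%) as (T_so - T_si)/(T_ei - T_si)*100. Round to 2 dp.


eff = (11.4-(-1.0))/(29.6-(-1.0))*100 = 40.52 %

40.52 %


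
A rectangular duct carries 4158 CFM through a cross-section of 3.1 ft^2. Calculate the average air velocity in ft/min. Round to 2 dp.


V = 4158 / 3.1 = 1341.29 ft/min

1341.29 ft/min


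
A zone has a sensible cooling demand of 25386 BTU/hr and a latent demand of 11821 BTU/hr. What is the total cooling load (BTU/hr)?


Qt = 25386 + 11821 = 37207 BTU/hr

37207 BTU/hr


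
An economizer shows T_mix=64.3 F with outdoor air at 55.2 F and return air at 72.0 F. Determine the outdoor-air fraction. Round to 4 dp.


frac = (64.3 - 72.0) / (55.2 - 72.0) = 0.4583

0.4583


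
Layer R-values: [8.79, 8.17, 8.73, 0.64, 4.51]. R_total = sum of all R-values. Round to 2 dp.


R_total = 8.79 + 8.17 + 8.73 + 0.64 + 4.51 = 30.84

30.84


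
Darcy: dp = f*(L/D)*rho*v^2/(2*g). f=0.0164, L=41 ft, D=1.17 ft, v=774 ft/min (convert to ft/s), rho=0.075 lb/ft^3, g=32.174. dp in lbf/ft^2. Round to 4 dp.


v_fps = 774/60 = 12.9 ft/s
dp = 0.0164*(41/1.17)*0.075*12.9^2/(2*32.174) = 0.1115 lbf/ft^2

0.1115 lbf/ft^2


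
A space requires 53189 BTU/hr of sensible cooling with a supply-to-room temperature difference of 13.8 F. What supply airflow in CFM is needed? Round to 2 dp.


CFM = 53189 / (1.08 * 13.8) = 3568.77

3568.77 CFM


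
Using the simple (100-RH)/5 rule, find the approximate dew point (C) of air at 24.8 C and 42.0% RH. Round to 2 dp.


Td = 24.8 - (100-42.0)/5 = 13.20 C

13.20 C


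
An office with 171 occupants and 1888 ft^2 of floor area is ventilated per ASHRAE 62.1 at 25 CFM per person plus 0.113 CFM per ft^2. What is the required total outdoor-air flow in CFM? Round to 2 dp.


Total = 171*25 + 1888*0.113 = 4488.34 CFM

4488.34 CFM


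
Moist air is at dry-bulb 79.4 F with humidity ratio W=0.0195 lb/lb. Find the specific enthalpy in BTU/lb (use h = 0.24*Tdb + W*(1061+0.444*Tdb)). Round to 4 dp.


h = 0.24*79.4 + 0.0195*(1061+0.444*79.4) = 40.4329 BTU/lb

40.4329 BTU/lb


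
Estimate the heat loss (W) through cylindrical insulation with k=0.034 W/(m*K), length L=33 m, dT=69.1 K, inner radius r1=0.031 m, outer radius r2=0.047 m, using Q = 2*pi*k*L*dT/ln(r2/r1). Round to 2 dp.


Q = 2*pi*0.034*33*69.1/ln(0.047/0.031) = 1170.55 W

1170.55 W


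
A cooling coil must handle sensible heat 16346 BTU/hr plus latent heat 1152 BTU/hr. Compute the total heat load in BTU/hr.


Qt = 16346 + 1152 = 17498 BTU/hr

17498 BTU/hr


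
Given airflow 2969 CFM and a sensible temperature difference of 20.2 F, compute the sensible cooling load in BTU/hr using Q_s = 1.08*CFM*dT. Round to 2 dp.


Q = 1.08 * 2969 * 20.2 = 64771.70 BTU/hr

64771.70 BTU/hr


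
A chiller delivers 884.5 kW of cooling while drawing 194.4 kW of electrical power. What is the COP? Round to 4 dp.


COP = 884.5 / 194.4 = 4.5499

4.5499


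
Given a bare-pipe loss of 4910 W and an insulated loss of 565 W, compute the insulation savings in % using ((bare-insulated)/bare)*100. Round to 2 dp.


Savings = ((4910-565)/4910)*100 = 88.49 %

88.49 %


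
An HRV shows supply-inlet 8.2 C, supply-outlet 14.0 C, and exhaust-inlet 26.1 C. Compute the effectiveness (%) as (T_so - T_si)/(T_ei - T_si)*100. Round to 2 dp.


eff = (14.0-8.2)/(26.1-8.2)*100 = 32.40 %

32.40 %


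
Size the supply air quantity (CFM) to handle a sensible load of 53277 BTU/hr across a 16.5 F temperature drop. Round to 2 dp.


CFM = 53277 / (1.08 * 16.5) = 2989.73

2989.73 CFM


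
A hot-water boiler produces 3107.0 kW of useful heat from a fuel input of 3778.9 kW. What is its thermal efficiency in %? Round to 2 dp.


eta = (3107.0/3778.9)*100 = 82.22 %

82.22 %


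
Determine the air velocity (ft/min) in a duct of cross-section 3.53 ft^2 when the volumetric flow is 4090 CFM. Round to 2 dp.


V = 4090 / 3.53 = 1158.64 ft/min

1158.64 ft/min


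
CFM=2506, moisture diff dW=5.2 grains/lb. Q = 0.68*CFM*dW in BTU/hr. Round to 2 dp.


Q = 0.68 * 2506 * 5.2 = 8861.22 BTU/hr

8861.22 BTU/hr


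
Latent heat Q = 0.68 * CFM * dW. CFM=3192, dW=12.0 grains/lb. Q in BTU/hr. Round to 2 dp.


Q = 0.68 * 3192 * 12.0 = 26046.72 BTU/hr

26046.72 BTU/hr


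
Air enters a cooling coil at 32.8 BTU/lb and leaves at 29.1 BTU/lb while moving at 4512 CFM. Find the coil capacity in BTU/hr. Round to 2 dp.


Q = 4.5 * 4512 * (32.8 - 29.1) = 75124.80 BTU/hr

75124.80 BTU/hr


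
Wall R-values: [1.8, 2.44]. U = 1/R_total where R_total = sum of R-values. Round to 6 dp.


R_total = 1.8 + 2.44 = 4.24
U = 1/4.24 = 0.235849

0.235849


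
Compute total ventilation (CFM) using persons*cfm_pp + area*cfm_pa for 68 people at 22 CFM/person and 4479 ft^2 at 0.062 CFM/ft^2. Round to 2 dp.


Total = 68*22 + 4479*0.062 = 1773.70 CFM

1773.70 CFM


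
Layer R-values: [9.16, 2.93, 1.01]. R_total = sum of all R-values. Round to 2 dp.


R_total = 9.16 + 2.93 + 1.01 = 13.10

13.10


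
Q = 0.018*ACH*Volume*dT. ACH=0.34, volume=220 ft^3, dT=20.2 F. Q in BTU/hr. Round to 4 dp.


Q = 0.018 * 0.34 * 220 * 20.2 = 27.1973 BTU/hr

27.1973 BTU/hr


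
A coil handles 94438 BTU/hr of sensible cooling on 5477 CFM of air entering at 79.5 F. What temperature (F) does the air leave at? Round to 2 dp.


dT = 94438/(1.08*5477) = 15.9654
T_leave = 79.5 - 15.9654 = 63.53 F

63.53 F


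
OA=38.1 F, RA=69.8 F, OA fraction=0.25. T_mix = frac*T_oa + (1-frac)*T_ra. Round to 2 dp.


T_mix = 0.25*38.1 + 0.75*69.8 = 61.88 F

61.88 F


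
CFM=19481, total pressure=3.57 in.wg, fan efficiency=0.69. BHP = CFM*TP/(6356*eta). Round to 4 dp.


BHP = 19481 * 3.57 / (6356 * 0.69) = 15.8579 hp

15.8579 hp


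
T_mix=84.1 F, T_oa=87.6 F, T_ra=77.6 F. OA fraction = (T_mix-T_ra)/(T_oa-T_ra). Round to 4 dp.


frac = (84.1 - 77.6) / (87.6 - 77.6) = 0.6500

0.6500


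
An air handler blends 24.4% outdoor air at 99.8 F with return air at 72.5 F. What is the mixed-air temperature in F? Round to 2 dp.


T_mix = 72.5 + (24.4/100)*(99.8-72.5) = 79.16 F

79.16 F


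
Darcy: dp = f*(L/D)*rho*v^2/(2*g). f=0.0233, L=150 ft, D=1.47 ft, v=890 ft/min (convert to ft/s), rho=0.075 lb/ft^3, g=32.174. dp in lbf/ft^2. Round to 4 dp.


v_fps = 890/60 = 14.8333 ft/s
dp = 0.0233*(150/1.47)*0.075*14.8333^2/(2*32.174) = 0.6097 lbf/ft^2

0.6097 lbf/ft^2


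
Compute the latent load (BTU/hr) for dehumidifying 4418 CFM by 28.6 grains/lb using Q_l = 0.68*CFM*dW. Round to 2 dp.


Q = 0.68 * 4418 * 28.6 = 85921.26 BTU/hr

85921.26 BTU/hr
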